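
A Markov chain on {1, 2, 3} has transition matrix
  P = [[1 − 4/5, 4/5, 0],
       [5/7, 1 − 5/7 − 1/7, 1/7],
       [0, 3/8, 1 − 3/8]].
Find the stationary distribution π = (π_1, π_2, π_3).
π = (75/191, 84/191, 32/191)

This is a birth-death chain on three states, which satisfies detailed balance: π_1 · P_{12} = π_2 · P_{21} and π_2 · P_{23} = π_3 · P_{32}.
From π_1 · 4/5 = π_2 · 5/7: π_2/π_1 = (4/5)/(5/7) = 28/25.
From π_2 · 1/7 = π_3 · 3/8: π_3/π_2 = (1/7)/(3/8) = 8/21.
Take π_1 proportional to 1; then unnormalized π = (1, 28/25, 32/75). Normalize by dividing by the sum 191/75:
  π = (75/191, 84/191, 32/191).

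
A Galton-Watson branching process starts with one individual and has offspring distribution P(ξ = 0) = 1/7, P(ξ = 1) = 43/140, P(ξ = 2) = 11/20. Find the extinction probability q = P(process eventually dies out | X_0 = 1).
q = 20/77

The pgf is f(s) = 1/7 + 43/140·s + 11/20·s². The extinction probability q is the smallest fixed point of f in [0, 1]. Setting s = f(s):
  11/20·s² + (43/140 − 1)·s + 1/7 = 0
  11/20·s² − (1/7 + 11/20)·s + 1/7 = 0
which factors as (s − 1)·(11/20·s − 1/7) = 0, giving roots s = 1 and s = (1/7)/(11/20) = 20/77.
Mean offspring μ = 43/140 + 2·11/20 = 197/140 > 1 (supercritical), so q < 1. The extinction probability is the smaller root: q = (1/7)/(11/20) = 20/77.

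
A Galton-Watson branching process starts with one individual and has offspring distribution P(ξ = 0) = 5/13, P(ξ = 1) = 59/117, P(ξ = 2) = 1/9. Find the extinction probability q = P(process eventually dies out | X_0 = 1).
q = 1

Mean offspring μ = 0·5/13 + 1·59/117 + 2·1/9 = 85/117 ≤ 1. For μ ≤ 1 with offspring not concentrated at 1, the Galton-Watson process goes extinct almost surely, so q = 1.
(Algebraic check: The pgf is f(s) = 5/13 + 59/117·s + 1/9·s². The extinction probability q is the smallest fixed point of f in [0, 1]. Setting s = f(s):
  1/9·s² + (59/117 − 1)·s + 5/13 = 0
  1/9·s² − (5/13 + 1/9)·s + 5/13 = 0
which factors as (s − 1)·(1/9·s − 5/13) = 0, giving roots s = 1 and s = (5/13)/(1/9) = 45/13. Since 45/13 ≥ 1, the smallest root in [0, 1] is s = 1.)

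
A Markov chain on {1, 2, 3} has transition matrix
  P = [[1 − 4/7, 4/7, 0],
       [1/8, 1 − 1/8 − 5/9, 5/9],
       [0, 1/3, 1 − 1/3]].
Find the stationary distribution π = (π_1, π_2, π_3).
π = (21/277, 96/277, 160/277)

This is a birth-death chain on three states, which satisfies detailed balance: π_1 · P_{12} = π_2 · P_{21} and π_2 · P_{23} = π_3 · P_{32}.
From π_1 · 4/7 = π_2 · 1/8: π_2/π_1 = (4/7)/(1/8) = 32/7.
From π_2 · 5/9 = π_3 · 1/3: π_3/π_2 = (5/9)/(1/3) = 5/3.
Take π_1 proportional to 1; then unnormalized π = (1, 32/7, 160/21). Normalize by dividing by the sum 277/21:
  π = (21/277, 96/277, 160/277).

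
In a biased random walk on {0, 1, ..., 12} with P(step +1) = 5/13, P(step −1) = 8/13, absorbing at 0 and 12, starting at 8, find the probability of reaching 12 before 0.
P(hit 12 before 0) = (1 − (8/5)^8) / (1 − (8/5)^12) = 2950625/19727841

Let u_k denote P(reach 12 before 0 | start at k). Boundary: u_0 = 0, u_12 = 1. Recurrence: u_k = 5/13·u_{k+1} + 8/13·u_{k-1} for 1 ≤ k ≤ 11. Try u_k = A + B·r^k with r = q/p = (8/13)/(5/13) = 8/5. Substitution satisfies the recurrence; boundary conditions give:
  u_k = (1 − r^k) / (1 − r^N) = (1 − (8/5)^8) / (1 − (8/5)^12) = 2950625/19727841.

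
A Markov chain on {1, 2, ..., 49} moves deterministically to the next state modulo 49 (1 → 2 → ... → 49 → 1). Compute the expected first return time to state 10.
E[T_10 | X_0 = 10] = 49

The chain cycles deterministically, so starting at state 10 it returns in exactly 49 steps. Equivalently, the stationary distribution is uniform π_j = 1/49 for every state j, so by Kac's formula E[T_10] = 1/π_10 = 49.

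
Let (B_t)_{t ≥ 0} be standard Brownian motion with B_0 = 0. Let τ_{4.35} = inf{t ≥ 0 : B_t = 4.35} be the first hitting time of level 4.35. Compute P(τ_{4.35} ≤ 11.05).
P(τ_{4.35} ≤ 11.05) = 2(1 − Φ(4.35/√11.05)) = 2(1 − Φ(1.3086)) ≈ 0.1907

By the reflection principle for standard BM, P(τ_b ≤ t) = 2 · P(B_t ≥ b). Since B_t ~ N(0, t), P(B_t ≥ 4.35) = 1 − Φ(4.35/√t) = 1 − Φ(4.35/√11.05) = 1 − Φ(1.3086) ≈ 0.09533. Doubling: P(τ_{4.35} ≤ 11.05) ≈ 2 · 0.09533 = 0.19066 ≈ 0.1907.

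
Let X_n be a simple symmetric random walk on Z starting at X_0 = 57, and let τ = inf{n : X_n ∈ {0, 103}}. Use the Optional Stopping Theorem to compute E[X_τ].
E[X_τ] = 57

X_n is a martingale and τ is a bounded-mean stopping time (indeed τ is finite a.s. with bounded expectation since the walk is in a bounded region). By the OST, E[X_τ] = E[X_0] = 57. Equivalently: E[X_τ] = 103 · P(hit 103 first) + 0 · P(hit 0 first) = 103 · (57/103) = 57.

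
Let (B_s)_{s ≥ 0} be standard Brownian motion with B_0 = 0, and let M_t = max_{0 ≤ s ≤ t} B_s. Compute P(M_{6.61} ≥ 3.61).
P(M_{6.61} ≥ 3.61) = 2·P(B_{6.61} ≥ 3.61) = 2(1 − Φ(3.61/√6.61)) ≈ 0.1603

By the reflection principle for Brownian motion, P(M_t ≥ a) = 2 · P(B_t ≥ a) for a ≥ 0. Since B_t ~ N(0, t), P(B_t ≥ 3.61) = 1 − Φ(3.61/√t) = 1 − Φ(3.61/√6.61) = 1 − Φ(1.4041). So
  P(M_{6.61} ≥ 3.61) = 2(1 − Φ(1.4041)) ≈ 0.1603.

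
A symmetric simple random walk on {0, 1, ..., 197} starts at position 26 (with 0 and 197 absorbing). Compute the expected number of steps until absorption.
E[τ | X_0 = 26] = 4446

Let v_k = E[τ | X_0 = k]. Boundary: v_0 = v_197 = 0. Recurrence: v_k = 1 + (v_{k-1} + v_{k+1})/2 for 1 ≤ k ≤ 196. The particular solution to v_k − (v_{k-1} + v_{k+1})/2 = 1 is v_k = −k^2. Adding homogeneous solution A + B k and matching boundaries gives v_k = k (197 − k). Substituting k = 26: v_26 = 26 · 171 = 4446.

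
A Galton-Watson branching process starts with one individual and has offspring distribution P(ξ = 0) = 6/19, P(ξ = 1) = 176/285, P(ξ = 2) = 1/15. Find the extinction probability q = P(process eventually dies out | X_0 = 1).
q = 1

Mean offspring μ = 0·6/19 + 1·176/285 + 2·1/15 = 214/285 ≤ 1. For μ ≤ 1 with offspring not concentrated at 1, the Galton-Watson process goes extinct almost surely, so q = 1.
(Algebraic check: The pgf is f(s) = 6/19 + 176/285·s + 1/15·s². The extinction probability q is the smallest fixed point of f in [0, 1]. Setting s = f(s):
  1/15·s² + (176/285 − 1)·s + 6/19 = 0
  1/15·s² − (6/19 + 1/15)·s + 6/19 = 0
which factors as (s − 1)·(1/15·s − 6/19) = 0, giving roots s = 1 and s = (6/19)/(1/15) = 90/19. Since 90/19 ≥ 1, the smallest root in [0, 1] is s = 1.)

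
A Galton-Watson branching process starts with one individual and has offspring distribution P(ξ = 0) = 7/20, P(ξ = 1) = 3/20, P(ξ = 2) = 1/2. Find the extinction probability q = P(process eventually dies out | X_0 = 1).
q = 7/10

The pgf is f(s) = 7/20 + 3/20·s + 1/2·s². The extinction probability q is the smallest fixed point of f in [0, 1]. Setting s = f(s):
  1/2·s² + (3/20 − 1)·s + 7/20 = 0
  1/2·s² − (7/20 + 1/2)·s + 7/20 = 0
which factors as (s − 1)·(1/2·s − 7/20) = 0, giving roots s = 1 and s = (7/20)/(1/2) = 7/10.
Mean offspring μ = 3/20 + 2·1/2 = 23/20 > 1 (supercritical), so q < 1. The extinction probability is the smaller root: q = (7/20)/(1/2) = 7/10.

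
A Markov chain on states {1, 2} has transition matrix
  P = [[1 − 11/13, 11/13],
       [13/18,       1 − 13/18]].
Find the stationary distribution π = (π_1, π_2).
π_1 = 169/367, π_2 = 198/367

Solve πP = π with π_1 + π_2 = 1. From πP = π: π_1 · (1 − 11/13) + π_2 · 13/18 = π_1 ⇒ π_2 · 13/18 = π_1 · 11/13 ⇒ π_2/π_1 = (11/13)/(13/18) = 198/169. Together with π_1 + π_2 = 1:
  π_1 = (13/18)/(11/13 + 13/18) = (13/18)/(367/234) = 169/367,
  π_2 = (11/13)/(11/13 + 13/18) = (11/13)/(367/234) = 198/367.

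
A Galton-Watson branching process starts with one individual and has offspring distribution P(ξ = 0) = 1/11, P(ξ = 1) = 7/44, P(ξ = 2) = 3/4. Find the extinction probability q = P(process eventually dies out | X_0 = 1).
q = 4/33

The pgf is f(s) = 1/11 + 7/44·s + 3/4·s². The extinction probability q is the smallest fixed point of f in [0, 1]. Setting s = f(s):
  3/4·s² + (7/44 − 1)·s + 1/11 = 0
  3/4·s² − (1/11 + 3/4)·s + 1/11 = 0
which factors as (s − 1)·(3/4·s − 1/11) = 0, giving roots s = 1 and s = (1/11)/(3/4) = 4/33.
Mean offspring μ = 7/44 + 2·3/4 = 73/44 > 1 (supercritical), so q < 1. The extinction probability is the smaller root: q = (1/11)/(3/4) = 4/33.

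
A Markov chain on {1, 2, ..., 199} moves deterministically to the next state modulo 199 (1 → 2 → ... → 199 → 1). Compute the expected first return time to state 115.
E[T_115 | X_0 = 115] = 199

The chain cycles deterministically, so starting at state 115 it returns in exactly 199 steps. Equivalently, the stationary distribution is uniform π_j = 1/199 for every state j, so by Kac's formula E[T_115] = 1/π_115 = 199.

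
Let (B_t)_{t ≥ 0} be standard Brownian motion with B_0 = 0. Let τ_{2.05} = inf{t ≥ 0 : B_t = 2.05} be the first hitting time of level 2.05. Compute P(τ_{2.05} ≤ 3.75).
P(τ_{2.05} ≤ 3.75) = 2(1 − Φ(2.05/√3.75)) = 2(1 − Φ(1.0586)) ≈ 0.2898

By the reflection principle for standard BM, P(τ_b ≤ t) = 2 · P(B_t ≥ b). Since B_t ~ N(0, t), P(B_t ≥ 2.05) = 1 − Φ(2.05/√t) = 1 − Φ(2.05/√3.75) = 1 − Φ(1.0586) ≈ 0.14489. Doubling: P(τ_{2.05} ≤ 3.75) ≈ 2 · 0.14489 = 0.28978 ≈ 0.2898.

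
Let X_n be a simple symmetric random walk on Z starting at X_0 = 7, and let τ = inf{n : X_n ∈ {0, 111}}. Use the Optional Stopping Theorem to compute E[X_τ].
E[X_τ] = 7

X_n is a martingale and τ is a bounded-mean stopping time (indeed τ is finite a.s. with bounded expectation since the walk is in a bounded region). By the OST, E[X_τ] = E[X_0] = 7. Equivalently: E[X_τ] = 111 · P(hit 111 first) + 0 · P(hit 0 first) = 111 · (7/111) = 7.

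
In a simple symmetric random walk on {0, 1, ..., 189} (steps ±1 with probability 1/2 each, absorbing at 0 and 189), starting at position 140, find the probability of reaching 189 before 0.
P(hit 189 before 0) = 140/189 = 20/27

Let u_k = P(hit 189 before 0 | start at k). Then u_0 = 0, u_189 = 1, and u_k = u_{k-1}/2 + u_{k+1}/2 for 1 ≤ k ≤ 188. This harmonic recurrence is solved by u_k = k/189, giving u_140 = 140/189 = 20/27.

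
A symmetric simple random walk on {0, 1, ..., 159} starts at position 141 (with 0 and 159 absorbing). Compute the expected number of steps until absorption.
E[τ | X_0 = 141] = 2538

Let v_k = E[τ | X_0 = k]. Boundary: v_0 = v_159 = 0. Recurrence: v_k = 1 + (v_{k-1} + v_{k+1})/2 for 1 ≤ k ≤ 158. The particular solution to v_k − (v_{k-1} + v_{k+1})/2 = 1 is v_k = −k^2. Adding homogeneous solution A + B k and matching boundaries gives v_k = k (159 − k). Substituting k = 141: v_141 = 141 · 18 = 2538.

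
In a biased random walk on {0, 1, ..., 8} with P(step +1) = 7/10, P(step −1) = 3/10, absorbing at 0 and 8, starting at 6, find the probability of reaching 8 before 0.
P(hit 8 before 0) = (1 − (3/7)^6) / (1 − (3/7)^8) = 143227/143956

Let u_k denote P(reach 8 before 0 | start at k). Boundary: u_0 = 0, u_8 = 1. Recurrence: u_k = 7/10·u_{k+1} + 3/10·u_{k-1} for 1 ≤ k ≤ 7. Try u_k = A + B·r^k with r = q/p = (3/10)/(7/10) = 3/7. Substitution satisfies the recurrence; boundary conditions give:
  u_k = (1 − r^k) / (1 − r^N) = (1 − (3/7)^6) / (1 − (3/7)^8) = 143227/143956.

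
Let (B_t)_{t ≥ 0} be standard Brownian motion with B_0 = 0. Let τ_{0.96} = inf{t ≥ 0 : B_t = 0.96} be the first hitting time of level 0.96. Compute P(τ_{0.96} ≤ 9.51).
P(τ_{0.96} ≤ 9.51) = 2(1 − Φ(0.96/√9.51)) = 2(1 − Φ(0.3113)) ≈ 0.7556

By the reflection principle for standard BM, P(τ_b ≤ t) = 2 · P(B_t ≥ b). Since B_t ~ N(0, t), P(B_t ≥ 0.96) = 1 − Φ(0.96/√t) = 1 − Φ(0.96/√9.51) = 1 − Φ(0.3113) ≈ 0.37779. Doubling: P(τ_{0.96} ≤ 9.51) ≈ 2 · 0.37779 = 0.75558 ≈ 0.7556.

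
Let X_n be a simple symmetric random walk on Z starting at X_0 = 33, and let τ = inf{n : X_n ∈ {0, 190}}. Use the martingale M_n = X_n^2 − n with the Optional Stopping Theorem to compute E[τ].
E[τ] = 5181

M_n = X_n^2 − n is a martingale (since E[X_{n+1}^2 | F_n] = X_n^2 + 1). By OST (τ has finite mean in a bounded region), E[M_τ] = E[M_0] = X_0^2 − 0 = 33^2 = 1089. Also E[M_τ] = E[X_τ^2] − E[τ]. The walk exits at 0 or 190, with P(hit 190 first) = 33/190, so E[X_τ^2] = 190^2 · 33/190 + 0 = 6270. Thus E[τ] = E[X_τ^2] − E[M_τ] = 6270 − 1089 = 5181 = 33(190 − 33) = 5181.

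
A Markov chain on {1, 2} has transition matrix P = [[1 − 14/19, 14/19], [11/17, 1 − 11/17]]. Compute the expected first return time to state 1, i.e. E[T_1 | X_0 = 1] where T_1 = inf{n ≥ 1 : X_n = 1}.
E[T_1 | X_0 = 1] = 1/π_1 = 447/209

For an irreducible recurrent Markov chain with stationary distribution π, E[T_i | X_0 = i] = 1/π_i (Kac's formula). Here π_1 = (11/17)/(14/19 + 11/17) = (11/17)/(447/323) = 209/447, so E[T_1 | X_0 = 1] = 1/π_1 = (14/19 + 11/17)/(11/17) = (447/323)/(11/17) = 447/209.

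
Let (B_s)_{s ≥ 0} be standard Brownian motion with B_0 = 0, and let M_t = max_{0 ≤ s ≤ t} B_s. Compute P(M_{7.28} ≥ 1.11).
P(M_{7.28} ≥ 1.11) = 2·P(B_{7.28} ≥ 1.11) = 2(1 − Φ(1.11/√7.28)) ≈ 0.6808

By the reflection principle for Brownian motion, P(M_t ≥ a) = 2 · P(B_t ≥ a) for a ≥ 0. Since B_t ~ N(0, t), P(B_t ≥ 1.11) = 1 − Φ(1.11/√t) = 1 − Φ(1.11/√7.28) = 1 − Φ(0.4114). So
  P(M_{7.28} ≥ 1.11) = 2(1 − Φ(0.4114)) ≈ 0.6808.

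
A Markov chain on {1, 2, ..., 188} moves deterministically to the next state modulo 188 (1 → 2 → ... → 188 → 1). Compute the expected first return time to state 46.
E[T_46 | X_0 = 46] = 188

The chain cycles deterministically, so starting at state 46 it returns in exactly 188 steps. Equivalently, the stationary distribution is uniform π_j = 1/188 for every state j, so by Kac's formula E[T_46] = 1/π_46 = 188.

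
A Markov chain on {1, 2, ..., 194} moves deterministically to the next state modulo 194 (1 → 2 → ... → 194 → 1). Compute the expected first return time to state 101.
E[T_101 | X_0 = 101] = 194

The chain cycles deterministically, so starting at state 101 it returns in exactly 194 steps. Equivalently, the stationary distribution is uniform π_j = 1/194 for every state j, so by Kac's formula E[T_101] = 1/π_101 = 194.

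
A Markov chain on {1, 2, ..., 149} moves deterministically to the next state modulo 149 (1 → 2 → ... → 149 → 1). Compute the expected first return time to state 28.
E[T_28 | X_0 = 28] = 149

The chain cycles deterministically, so starting at state 28 it returns in exactly 149 steps. Equivalently, the stationary distribution is uniform π_j = 1/149 for every state j, so by Kac's formula E[T_28] = 1/π_28 = 149.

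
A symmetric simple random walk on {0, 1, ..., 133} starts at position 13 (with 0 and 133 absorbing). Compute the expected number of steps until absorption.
E[τ | X_0 = 13] = 1560

Let v_k = E[τ | X_0 = k]. Boundary: v_0 = v_133 = 0. Recurrence: v_k = 1 + (v_{k-1} + v_{k+1})/2 for 1 ≤ k ≤ 132. The particular solution to v_k − (v_{k-1} + v_{k+1})/2 = 1 is v_k = −k^2. Adding homogeneous solution A + B k and matching boundaries gives v_k = k (133 − k). Substituting k = 13: v_13 = 13 · 120 = 1560.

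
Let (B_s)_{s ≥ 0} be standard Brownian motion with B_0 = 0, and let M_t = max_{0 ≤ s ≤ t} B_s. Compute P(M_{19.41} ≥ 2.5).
P(M_{19.41} ≥ 2.5) = 2·P(B_{19.41} ≥ 2.5) = 2(1 − Φ(2.5/√19.41)) ≈ 0.5704

By the reflection principle for Brownian motion, P(M_t ≥ a) = 2 · P(B_t ≥ a) for a ≥ 0. Since B_t ~ N(0, t), P(B_t ≥ 2.5) = 1 − Φ(2.5/√t) = 1 − Φ(2.5/√19.41) = 1 − Φ(0.5674). So
  P(M_{19.41} ≥ 2.5) = 2(1 − Φ(0.5674)) ≈ 0.5704.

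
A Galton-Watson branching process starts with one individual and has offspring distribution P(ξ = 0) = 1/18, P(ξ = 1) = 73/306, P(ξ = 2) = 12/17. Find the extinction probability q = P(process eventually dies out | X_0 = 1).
q = 17/216

The pgf is f(s) = 1/18 + 73/306·s + 12/17·s². The extinction probability q is the smallest fixed point of f in [0, 1]. Setting s = f(s):
  12/17·s² + (73/306 − 1)·s + 1/18 = 0
  12/17·s² − (1/18 + 12/17)·s + 1/18 = 0
which factors as (s − 1)·(12/17·s − 1/18) = 0, giving roots s = 1 and s = (1/18)/(12/17) = 17/216.
Mean offspring μ = 73/306 + 2·12/17 = 505/306 > 1 (supercritical), so q < 1. The extinction probability is the smaller root: q = (1/18)/(12/17) = 17/216.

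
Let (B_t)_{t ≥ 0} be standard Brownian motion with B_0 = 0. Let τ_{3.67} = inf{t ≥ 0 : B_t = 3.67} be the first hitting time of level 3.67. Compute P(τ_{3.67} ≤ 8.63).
P(τ_{3.67} ≤ 8.63) = 2(1 − Φ(3.67/√8.63)) = 2(1 − Φ(1.2493)) ≈ 0.2116

By the reflection principle for standard BM, P(τ_b ≤ t) = 2 · P(B_t ≥ b). Since B_t ~ N(0, t), P(B_t ≥ 3.67) = 1 − Φ(3.67/√t) = 1 − Φ(3.67/√8.63) = 1 − Φ(1.2493) ≈ 0.10578. Doubling: P(τ_{3.67} ≤ 8.63) ≈ 2 · 0.10578 = 0.21156 ≈ 0.2116.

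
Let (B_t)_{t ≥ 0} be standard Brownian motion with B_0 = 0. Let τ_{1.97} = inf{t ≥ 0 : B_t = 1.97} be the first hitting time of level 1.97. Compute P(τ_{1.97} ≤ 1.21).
P(τ_{1.97} ≤ 1.21) = 2(1 − Φ(1.97/√1.21)) = 2(1 − Φ(1.7909)) ≈ 0.0733

By the reflection principle for standard BM, P(τ_b ≤ t) = 2 · P(B_t ≥ b). Since B_t ~ N(0, t), P(B_t ≥ 1.97) = 1 − Φ(1.97/√t) = 1 − Φ(1.97/√1.21) = 1 − Φ(1.7909) ≈ 0.03665. Doubling: P(τ_{1.97} ≤ 1.21) ≈ 2 · 0.03665 = 0.07330 ≈ 0.0733.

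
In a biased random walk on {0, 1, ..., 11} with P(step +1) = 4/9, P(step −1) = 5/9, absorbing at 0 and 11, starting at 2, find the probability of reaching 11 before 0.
P(hit 11 before 0) = (1 − (5/4)^2) / (1 − (5/4)^11) = 2359296/44633821

Let u_k denote P(reach 11 before 0 | start at k). Boundary: u_0 = 0, u_11 = 1. Recurrence: u_k = 4/9·u_{k+1} + 5/9·u_{k-1} for 1 ≤ k ≤ 10. Try u_k = A + B·r^k with r = q/p = (5/9)/(4/9) = 5/4. Substitution satisfies the recurrence; boundary conditions give:
  u_k = (1 − r^k) / (1 − r^N) = (1 − (5/4)^2) / (1 − (5/4)^11) = 2359296/44633821.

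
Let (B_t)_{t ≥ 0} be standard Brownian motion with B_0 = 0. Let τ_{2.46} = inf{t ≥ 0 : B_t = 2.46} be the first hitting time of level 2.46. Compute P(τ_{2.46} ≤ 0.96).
P(τ_{2.46} ≤ 0.96) = 2(1 − Φ(2.46/√0.96)) = 2(1 − Φ(2.5107)) ≈ 0.0120

By the reflection principle for standard BM, P(τ_b ≤ t) = 2 · P(B_t ≥ b). Since B_t ~ N(0, t), P(B_t ≥ 2.46) = 1 − Φ(2.46/√t) = 1 − Φ(2.46/√0.96) = 1 − Φ(2.5107) ≈ 0.00602. Doubling: P(τ_{2.46} ≤ 0.96) ≈ 2 · 0.00602 = 0.01204 ≈ 0.0120.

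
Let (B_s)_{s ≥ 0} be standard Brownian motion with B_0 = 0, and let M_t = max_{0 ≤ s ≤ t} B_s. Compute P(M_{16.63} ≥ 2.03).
P(M_{16.63} ≥ 2.03) = 2·P(B_{16.63} ≥ 2.03) = 2(1 − Φ(2.03/√16.63)) ≈ 0.6186

By the reflection principle for Brownian motion, P(M_t ≥ a) = 2 · P(B_t ≥ a) for a ≥ 0. Since B_t ~ N(0, t), P(B_t ≥ 2.03) = 1 − Φ(2.03/√t) = 1 − Φ(2.03/√16.63) = 1 − Φ(0.4978). So
  P(M_{16.63} ≥ 2.03) = 2(1 − Φ(0.4978)) ≈ 0.6186.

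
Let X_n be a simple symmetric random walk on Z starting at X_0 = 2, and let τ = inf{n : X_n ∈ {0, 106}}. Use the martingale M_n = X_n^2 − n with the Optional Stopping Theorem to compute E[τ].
E[τ] = 208

M_n = X_n^2 − n is a martingale (since E[X_{n+1}^2 | F_n] = X_n^2 + 1). By OST (τ has finite mean in a bounded region), E[M_τ] = E[M_0] = X_0^2 − 0 = 2^2 = 4. Also E[M_τ] = E[X_τ^2] − E[τ]. The walk exits at 0 or 106, with P(hit 106 first) = 2/106, so E[X_τ^2] = 106^2 · 2/106 + 0 = 212. Thus E[τ] = E[X_τ^2] − E[M_τ] = 212 − 4 = 208 = 2(106 − 2) = 208.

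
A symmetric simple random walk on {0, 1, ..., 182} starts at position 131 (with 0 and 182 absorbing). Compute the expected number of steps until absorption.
E[τ | X_0 = 131] = 6681

Let v_k = E[τ | X_0 = k]. Boundary: v_0 = v_182 = 0. Recurrence: v_k = 1 + (v_{k-1} + v_{k+1})/2 for 1 ≤ k ≤ 181. The particular solution to v_k − (v_{k-1} + v_{k+1})/2 = 1 is v_k = −k^2. Adding homogeneous solution A + B k and matching boundaries gives v_k = k (182 − k). Substituting k = 131: v_131 = 131 · 51 = 6681.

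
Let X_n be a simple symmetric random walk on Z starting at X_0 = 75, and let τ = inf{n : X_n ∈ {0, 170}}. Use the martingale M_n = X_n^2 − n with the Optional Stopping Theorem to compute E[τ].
E[τ] = 7125

M_n = X_n^2 − n is a martingale (since E[X_{n+1}^2 | F_n] = X_n^2 + 1). By OST (τ has finite mean in a bounded region), E[M_τ] = E[M_0] = X_0^2 − 0 = 75^2 = 5625. Also E[M_τ] = E[X_τ^2] − E[τ]. The walk exits at 0 or 170, with P(hit 170 first) = 75/170, so E[X_τ^2] = 170^2 · 75/170 + 0 = 12750. Thus E[τ] = E[X_τ^2] − E[M_τ] = 12750 − 5625 = 7125 = 75(170 − 75) = 7125.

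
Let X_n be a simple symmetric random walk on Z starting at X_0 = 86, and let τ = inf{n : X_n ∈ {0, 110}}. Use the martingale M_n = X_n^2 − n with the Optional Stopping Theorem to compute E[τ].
E[τ] = 2064

M_n = X_n^2 − n is a martingale (since E[X_{n+1}^2 | F_n] = X_n^2 + 1). By OST (τ has finite mean in a bounded region), E[M_τ] = E[M_0] = X_0^2 − 0 = 86^2 = 7396. Also E[M_τ] = E[X_τ^2] − E[τ]. The walk exits at 0 or 110, with P(hit 110 first) = 86/110, so E[X_τ^2] = 110^2 · 86/110 + 0 = 9460. Thus E[τ] = E[X_τ^2] − E[M_τ] = 9460 − 7396 = 2064 = 86(110 − 86) = 2064.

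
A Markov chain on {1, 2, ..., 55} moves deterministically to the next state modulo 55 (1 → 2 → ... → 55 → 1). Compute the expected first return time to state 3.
E[T_3 | X_0 = 3] = 55

The chain cycles deterministically, so starting at state 3 it returns in exactly 55 steps. Equivalently, the stationary distribution is uniform π_j = 1/55 for every state j, so by Kac's formula E[T_3] = 1/π_3 = 55.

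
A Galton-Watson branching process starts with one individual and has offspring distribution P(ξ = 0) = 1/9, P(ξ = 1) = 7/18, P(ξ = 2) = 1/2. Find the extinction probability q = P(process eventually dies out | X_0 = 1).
q = 2/9

The pgf is f(s) = 1/9 + 7/18·s + 1/2·s². The extinction probability q is the smallest fixed point of f in [0, 1]. Setting s = f(s):
  1/2·s² + (7/18 − 1)·s + 1/9 = 0
  1/2·s² − (1/9 + 1/2)·s + 1/9 = 0
which factors as (s − 1)·(1/2·s − 1/9) = 0, giving roots s = 1 and s = (1/9)/(1/2) = 2/9.
Mean offspring μ = 7/18 + 2·1/2 = 25/18 > 1 (supercritical), so q < 1. The extinction probability is the smaller root: q = (1/9)/(1/2) = 2/9.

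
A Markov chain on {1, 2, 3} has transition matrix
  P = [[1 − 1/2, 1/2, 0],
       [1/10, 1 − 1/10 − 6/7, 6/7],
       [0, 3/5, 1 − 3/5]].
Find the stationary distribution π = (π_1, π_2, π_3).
π = (7/92, 35/92, 25/46)

This is a birth-death chain on three states, which satisfies detailed balance: π_1 · P_{12} = π_2 · P_{21} and π_2 · P_{23} = π_3 · P_{32}.
From π_1 · 1/2 = π_2 · 1/10: π_2/π_1 = (1/2)/(1/10) = 5.
From π_2 · 6/7 = π_3 · 3/5: π_3/π_2 = (6/7)/(3/5) = 10/7.
Take π_1 proportional to 1; then unnormalized π = (1, 5, 50/7). Normalize by dividing by the sum 92/7:
  π = (7/92, 35/92, 25/46).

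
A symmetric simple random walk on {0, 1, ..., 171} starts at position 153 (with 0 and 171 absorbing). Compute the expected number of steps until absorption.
E[τ | X_0 = 153] = 2754

Let v_k = E[τ | X_0 = k]. Boundary: v_0 = v_171 = 0. Recurrence: v_k = 1 + (v_{k-1} + v_{k+1})/2 for 1 ≤ k ≤ 170. The particular solution to v_k − (v_{k-1} + v_{k+1})/2 = 1 is v_k = −k^2. Adding homogeneous solution A + B k and matching boundaries gives v_k = k (171 − k). Substituting k = 153: v_153 = 153 · 18 = 2754.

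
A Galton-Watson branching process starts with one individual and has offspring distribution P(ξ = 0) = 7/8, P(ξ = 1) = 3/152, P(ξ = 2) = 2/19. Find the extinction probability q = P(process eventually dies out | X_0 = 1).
q = 1

Mean offspring μ = 0·7/8 + 1·3/152 + 2·2/19 = 35/152 ≤ 1. For μ ≤ 1 with offspring not concentrated at 1, the Galton-Watson process goes extinct almost surely, so q = 1.
(Algebraic check: The pgf is f(s) = 7/8 + 3/152·s + 2/19·s². The extinction probability q is the smallest fixed point of f in [0, 1]. Setting s = f(s):
  2/19·s² + (3/152 − 1)·s + 7/8 = 0
  2/19·s² − (7/8 + 2/19)·s + 7/8 = 0
which factors as (s − 1)·(2/19·s − 7/8) = 0, giving roots s = 1 and s = (7/8)/(2/19) = 133/16. Since 133/16 ≥ 1, the smallest root in [0, 1] is s = 1.)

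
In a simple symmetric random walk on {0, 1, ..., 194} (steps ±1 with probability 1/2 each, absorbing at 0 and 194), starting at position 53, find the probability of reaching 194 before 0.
P(hit 194 before 0) = 53/194

Let u_k = P(hit 194 before 0 | start at k). Then u_0 = 0, u_194 = 1, and u_k = u_{k-1}/2 + u_{k+1}/2 for 1 ≤ k ≤ 193. This harmonic recurrence is solved by u_k = k/194, giving u_53 = 53/194.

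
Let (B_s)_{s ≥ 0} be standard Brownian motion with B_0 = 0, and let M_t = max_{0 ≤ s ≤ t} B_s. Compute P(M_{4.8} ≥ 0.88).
P(M_{4.8} ≥ 0.88) = 2·P(B_{4.8} ≥ 0.88) = 2(1 − Φ(0.88/√4.8)) ≈ 0.6879

By the reflection principle for Brownian motion, P(M_t ≥ a) = 2 · P(B_t ≥ a) for a ≥ 0. Since B_t ~ N(0, t), P(B_t ≥ 0.88) = 1 − Φ(0.88/√t) = 1 − Φ(0.88/√4.8) = 1 − Φ(0.4017). So
  P(M_{4.8} ≥ 0.88) = 2(1 − Φ(0.4017)) ≈ 0.6879.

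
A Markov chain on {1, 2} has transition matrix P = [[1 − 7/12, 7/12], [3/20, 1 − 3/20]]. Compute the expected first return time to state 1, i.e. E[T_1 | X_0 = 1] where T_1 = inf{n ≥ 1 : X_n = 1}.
E[T_1 | X_0 = 1] = 1/π_1 = 44/9

For an irreducible recurrent Markov chain with stationary distribution π, E[T_i | X_0 = i] = 1/π_i (Kac's formula). Here π_1 = (3/20)/(7/12 + 3/20) = (3/20)/(11/15) = 9/44, so E[T_1 | X_0 = 1] = 1/π_1 = (7/12 + 3/20)/(3/20) = (11/15)/(3/20) = 44/9.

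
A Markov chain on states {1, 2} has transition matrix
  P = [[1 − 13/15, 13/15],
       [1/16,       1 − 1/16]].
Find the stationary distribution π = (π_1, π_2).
π_1 = 15/223, π_2 = 208/223

Solve πP = π with π_1 + π_2 = 1. From πP = π: π_1 · (1 − 13/15) + π_2 · 1/16 = π_1 ⇒ π_2 · 1/16 = π_1 · 13/15 ⇒ π_2/π_1 = (13/15)/(1/16) = 208/15. Together with π_1 + π_2 = 1:
  π_1 = (1/16)/(13/15 + 1/16) = (1/16)/(223/240) = 15/223,
  π_2 = (13/15)/(13/15 + 1/16) = (13/15)/(223/240) = 208/223.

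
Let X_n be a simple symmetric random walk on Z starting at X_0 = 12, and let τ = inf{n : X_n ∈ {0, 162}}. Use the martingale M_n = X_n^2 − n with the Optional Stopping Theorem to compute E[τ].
E[τ] = 1800

M_n = X_n^2 − n is a martingale (since E[X_{n+1}^2 | F_n] = X_n^2 + 1). By OST (τ has finite mean in a bounded region), E[M_τ] = E[M_0] = X_0^2 − 0 = 12^2 = 144. Also E[M_τ] = E[X_τ^2] − E[τ]. The walk exits at 0 or 162, with P(hit 162 first) = 12/162, so E[X_τ^2] = 162^2 · 12/162 + 0 = 1944. Thus E[τ] = E[X_τ^2] − E[M_τ] = 1944 − 144 = 1800 = 12(162 − 12) = 1800.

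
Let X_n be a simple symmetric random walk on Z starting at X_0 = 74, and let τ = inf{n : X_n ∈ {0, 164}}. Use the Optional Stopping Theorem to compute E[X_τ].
E[X_τ] = 74

X_n is a martingale and τ is a bounded-mean stopping time (indeed τ is finite a.s. with bounded expectation since the walk is in a bounded region). By the OST, E[X_τ] = E[X_0] = 74. Equivalently: E[X_τ] = 164 · P(hit 164 first) + 0 · P(hit 0 first) = 164 · (74/164) = 74.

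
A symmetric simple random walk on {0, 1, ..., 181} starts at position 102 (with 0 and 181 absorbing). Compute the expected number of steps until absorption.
E[τ | X_0 = 102] = 8058

Let v_k = E[τ | X_0 = k]. Boundary: v_0 = v_181 = 0. Recurrence: v_k = 1 + (v_{k-1} + v_{k+1})/2 for 1 ≤ k ≤ 180. The particular solution to v_k − (v_{k-1} + v_{k+1})/2 = 1 is v_k = −k^2. Adding homogeneous solution A + B k and matching boundaries gives v_k = k (181 − k). Substituting k = 102: v_102 = 102 · 79 = 8058.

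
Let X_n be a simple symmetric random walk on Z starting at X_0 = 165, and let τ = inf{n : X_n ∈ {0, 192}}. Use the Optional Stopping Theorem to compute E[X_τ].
E[X_τ] = 165

X_n is a martingale and τ is a bounded-mean stopping time (indeed τ is finite a.s. with bounded expectation since the walk is in a bounded region). By the OST, E[X_τ] = E[X_0] = 165. Equivalently: E[X_τ] = 192 · P(hit 192 first) + 0 · P(hit 0 first) = 192 · (165/192) = 165.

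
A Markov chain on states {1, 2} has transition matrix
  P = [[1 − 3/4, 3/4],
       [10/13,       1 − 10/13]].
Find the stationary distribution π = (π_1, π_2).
π_1 = 40/79, π_2 = 39/79

Solve πP = π with π_1 + π_2 = 1. From πP = π: π_1 · (1 − 3/4) + π_2 · 10/13 = π_1 ⇒ π_2 · 10/13 = π_1 · 3/4 ⇒ π_2/π_1 = (3/4)/(10/13) = 39/40. Together with π_1 + π_2 = 1:
  π_1 = (10/13)/(3/4 + 10/13) = (10/13)/(79/52) = 40/79,
  π_2 = (3/4)/(3/4 + 10/13) = (3/4)/(79/52) = 39/79.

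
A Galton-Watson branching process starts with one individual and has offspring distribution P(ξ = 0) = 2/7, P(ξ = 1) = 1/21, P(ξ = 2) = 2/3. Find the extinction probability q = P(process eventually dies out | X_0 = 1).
q = 3/7

The pgf is f(s) = 2/7 + 1/21·s + 2/3·s². The extinction probability q is the smallest fixed point of f in [0, 1]. Setting s = f(s):
  2/3·s² + (1/21 − 1)·s + 2/7 = 0
  2/3·s² − (2/7 + 2/3)·s + 2/7 = 0
which factors as (s − 1)·(2/3·s − 2/7) = 0, giving roots s = 1 and s = (2/7)/(2/3) = 3/7.
Mean offspring μ = 1/21 + 2·2/3 = 29/21 > 1 (supercritical), so q < 1. The extinction probability is the smaller root: q = (2/7)/(2/3) = 3/7.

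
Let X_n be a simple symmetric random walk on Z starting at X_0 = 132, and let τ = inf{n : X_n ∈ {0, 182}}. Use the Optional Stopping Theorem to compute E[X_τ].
E[X_τ] = 132

X_n is a martingale and τ is a bounded-mean stopping time (indeed τ is finite a.s. with bounded expectation since the walk is in a bounded region). By the OST, E[X_τ] = E[X_0] = 132. Equivalently: E[X_τ] = 182 · P(hit 182 first) + 0 · P(hit 0 first) = 182 · (132/182) = 132.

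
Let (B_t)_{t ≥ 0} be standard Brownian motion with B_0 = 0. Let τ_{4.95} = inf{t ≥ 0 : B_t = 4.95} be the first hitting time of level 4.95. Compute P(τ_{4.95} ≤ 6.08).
P(τ_{4.95} ≤ 6.08) = 2(1 − Φ(4.95/√6.08)) = 2(1 − Φ(2.0075)) ≈ 0.0447

By the reflection principle for standard BM, P(τ_b ≤ t) = 2 · P(B_t ≥ b). Since B_t ~ N(0, t), P(B_t ≥ 4.95) = 1 − Φ(4.95/√t) = 1 − Φ(4.95/√6.08) = 1 − Φ(2.0075) ≈ 0.02235. Doubling: P(τ_{4.95} ≤ 6.08) ≈ 2 · 0.02235 = 0.04470 ≈ 0.0447.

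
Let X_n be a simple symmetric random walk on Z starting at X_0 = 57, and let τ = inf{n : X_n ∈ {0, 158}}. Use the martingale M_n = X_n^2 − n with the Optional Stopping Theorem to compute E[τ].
E[τ] = 5757

M_n = X_n^2 − n is a martingale (since E[X_{n+1}^2 | F_n] = X_n^2 + 1). By OST (τ has finite mean in a bounded region), E[M_τ] = E[M_0] = X_0^2 − 0 = 57^2 = 3249. Also E[M_τ] = E[X_τ^2] − E[τ]. The walk exits at 0 or 158, with P(hit 158 first) = 57/158, so E[X_τ^2] = 158^2 · 57/158 + 0 = 9006. Thus E[τ] = E[X_τ^2] − E[M_τ] = 9006 − 3249 = 5757 = 57(158 − 57) = 5757.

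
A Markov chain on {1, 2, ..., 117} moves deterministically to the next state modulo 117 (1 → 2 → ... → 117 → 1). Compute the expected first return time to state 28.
E[T_28 | X_0 = 28] = 117

The chain cycles deterministically, so starting at state 28 it returns in exactly 117 steps. Equivalently, the stationary distribution is uniform π_j = 1/117 for every state j, so by Kac's formula E[T_28] = 1/π_28 = 117.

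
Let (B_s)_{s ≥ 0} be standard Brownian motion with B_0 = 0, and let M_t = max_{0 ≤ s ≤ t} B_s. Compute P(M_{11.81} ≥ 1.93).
P(M_{11.81} ≥ 1.93) = 2·P(B_{11.81} ≥ 1.93) = 2(1 − Φ(1.93/√11.81)) ≈ 0.5744

By the reflection principle for Brownian motion, P(M_t ≥ a) = 2 · P(B_t ≥ a) for a ≥ 0. Since B_t ~ N(0, t), P(B_t ≥ 1.93) = 1 − Φ(1.93/√t) = 1 − Φ(1.93/√11.81) = 1 − Φ(0.5616). So
  P(M_{11.81} ≥ 1.93) = 2(1 − Φ(0.5616)) ≈ 0.5744.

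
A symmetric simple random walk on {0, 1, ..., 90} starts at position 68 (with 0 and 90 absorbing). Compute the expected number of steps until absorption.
E[τ | X_0 = 68] = 1496

Let v_k = E[τ | X_0 = k]. Boundary: v_0 = v_90 = 0. Recurrence: v_k = 1 + (v_{k-1} + v_{k+1})/2 for 1 ≤ k ≤ 89. The particular solution to v_k − (v_{k-1} + v_{k+1})/2 = 1 is v_k = −k^2. Adding homogeneous solution A + B k and matching boundaries gives v_k = k (90 − k). Substituting k = 68: v_68 = 68 · 22 = 1496.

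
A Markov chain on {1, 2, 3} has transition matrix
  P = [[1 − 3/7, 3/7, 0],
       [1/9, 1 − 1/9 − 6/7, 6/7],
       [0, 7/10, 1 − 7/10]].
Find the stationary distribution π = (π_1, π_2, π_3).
π = (343/3286, 1323/3286, 810/1643)

This is a birth-death chain on three states, which satisfies detailed balance: π_1 · P_{12} = π_2 · P_{21} and π_2 · P_{23} = π_3 · P_{32}.
From π_1 · 3/7 = π_2 · 1/9: π_2/π_1 = (3/7)/(1/9) = 27/7.
From π_2 · 6/7 = π_3 · 7/10: π_3/π_2 = (6/7)/(7/10) = 60/49.
Take π_1 proportional to 1; then unnormalized π = (1, 27/7, 1620/343). Normalize by dividing by the sum 3286/343:
  π = (343/3286, 1323/3286, 810/1643).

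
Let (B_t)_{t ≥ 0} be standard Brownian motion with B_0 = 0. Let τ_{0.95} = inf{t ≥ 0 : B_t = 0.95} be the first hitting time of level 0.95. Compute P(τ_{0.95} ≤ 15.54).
P(τ_{0.95} ≤ 15.54) = 2(1 − Φ(0.95/√15.54)) = 2(1 − Φ(0.2410)) ≈ 0.8096

By the reflection principle for standard BM, P(τ_b ≤ t) = 2 · P(B_t ≥ b). Since B_t ~ N(0, t), P(B_t ≥ 0.95) = 1 − Φ(0.95/√t) = 1 − Φ(0.95/√15.54) = 1 − Φ(0.2410) ≈ 0.40478. Doubling: P(τ_{0.95} ≤ 15.54) ≈ 2 · 0.40478 = 0.80956 ≈ 0.8096.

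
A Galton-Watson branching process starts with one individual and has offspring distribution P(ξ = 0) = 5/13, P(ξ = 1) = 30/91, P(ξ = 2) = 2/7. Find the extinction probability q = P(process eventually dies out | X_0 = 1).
q = 1

Mean offspring μ = 0·5/13 + 1·30/91 + 2·2/7 = 82/91 ≤ 1. For μ ≤ 1 with offspring not concentrated at 1, the Galton-Watson process goes extinct almost surely, so q = 1.
(Algebraic check: The pgf is f(s) = 5/13 + 30/91·s + 2/7·s². The extinction probability q is the smallest fixed point of f in [0, 1]. Setting s = f(s):
  2/7·s² + (30/91 − 1)·s + 5/13 = 0
  2/7·s² − (5/13 + 2/7)·s + 5/13 = 0
which factors as (s − 1)·(2/7·s − 5/13) = 0, giving roots s = 1 and s = (5/13)/(2/7) = 35/26. Since 35/26 ≥ 1, the smallest root in [0, 1] is s = 1.)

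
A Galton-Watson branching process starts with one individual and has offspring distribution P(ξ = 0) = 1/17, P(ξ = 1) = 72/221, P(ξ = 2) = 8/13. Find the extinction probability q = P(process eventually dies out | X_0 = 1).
q = 13/136

The pgf is f(s) = 1/17 + 72/221·s + 8/13·s². The extinction probability q is the smallest fixed point of f in [0, 1]. Setting s = f(s):
  8/13·s² + (72/221 − 1)·s + 1/17 = 0
  8/13·s² − (1/17 + 8/13)·s + 1/17 = 0
which factors as (s − 1)·(8/13·s − 1/17) = 0, giving roots s = 1 and s = (1/17)/(8/13) = 13/136.
Mean offspring μ = 72/221 + 2·8/13 = 344/221 > 1 (supercritical), so q < 1. The extinction probability is the smaller root: q = (1/17)/(8/13) = 13/136.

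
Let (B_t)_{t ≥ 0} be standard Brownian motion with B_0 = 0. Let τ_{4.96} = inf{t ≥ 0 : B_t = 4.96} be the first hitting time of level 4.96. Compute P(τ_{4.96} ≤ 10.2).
P(τ_{4.96} ≤ 10.2) = 2(1 − Φ(4.96/√10.2)) = 2(1 − Φ(1.5530)) ≈ 0.1204

By the reflection principle for standard BM, P(τ_b ≤ t) = 2 · P(B_t ≥ b). Since B_t ~ N(0, t), P(B_t ≥ 4.96) = 1 − Φ(4.96/√t) = 1 − Φ(4.96/√10.2) = 1 − Φ(1.5530) ≈ 0.06021. Doubling: P(τ_{4.96} ≤ 10.2) ≈ 2 · 0.06021 = 0.12042 ≈ 0.1204.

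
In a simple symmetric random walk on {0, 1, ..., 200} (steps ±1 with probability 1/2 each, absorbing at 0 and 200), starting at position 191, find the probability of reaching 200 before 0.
P(hit 200 before 0) = 191/200

Let u_k = P(hit 200 before 0 | start at k). Then u_0 = 0, u_200 = 1, and u_k = u_{k-1}/2 + u_{k+1}/2 for 1 ≤ k ≤ 199. This harmonic recurrence is solved by u_k = k/200, giving u_191 = 191/200.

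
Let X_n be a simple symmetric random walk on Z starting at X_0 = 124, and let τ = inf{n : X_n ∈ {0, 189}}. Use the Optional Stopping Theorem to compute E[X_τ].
E[X_τ] = 124

X_n is a martingale and τ is a bounded-mean stopping time (indeed τ is finite a.s. with bounded expectation since the walk is in a bounded region). By the OST, E[X_τ] = E[X_0] = 124. Equivalently: E[X_τ] = 189 · P(hit 189 first) + 0 · P(hit 0 first) = 189 · (124/189) = 124.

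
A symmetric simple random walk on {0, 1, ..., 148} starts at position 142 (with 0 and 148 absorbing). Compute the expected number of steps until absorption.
E[τ | X_0 = 142] = 852

Let v_k = E[τ | X_0 = k]. Boundary: v_0 = v_148 = 0. Recurrence: v_k = 1 + (v_{k-1} + v_{k+1})/2 for 1 ≤ k ≤ 147. The particular solution to v_k − (v_{k-1} + v_{k+1})/2 = 1 is v_k = −k^2. Adding homogeneous solution A + B k and matching boundaries gives v_k = k (148 − k). Substituting k = 142: v_142 = 142 · 6 = 852.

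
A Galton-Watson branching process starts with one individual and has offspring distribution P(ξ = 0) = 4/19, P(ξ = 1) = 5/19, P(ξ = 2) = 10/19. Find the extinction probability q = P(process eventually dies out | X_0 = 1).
q = 2/5

The pgf is f(s) = 4/19 + 5/19·s + 10/19·s². The extinction probability q is the smallest fixed point of f in [0, 1]. Setting s = f(s):
  10/19·s² + (5/19 − 1)·s + 4/19 = 0
  10/19·s² − (4/19 + 10/19)·s + 4/19 = 0
which factors as (s − 1)·(10/19·s − 4/19) = 0, giving roots s = 1 and s = (4/19)/(10/19) = 2/5.
Mean offspring μ = 5/19 + 2·10/19 = 25/19 > 1 (supercritical), so q < 1. The extinction probability is the smaller root: q = (4/19)/(10/19) = 2/5.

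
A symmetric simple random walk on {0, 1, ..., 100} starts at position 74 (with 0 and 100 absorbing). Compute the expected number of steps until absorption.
E[τ | X_0 = 74] = 1924

Let v_k = E[τ | X_0 = k]. Boundary: v_0 = v_100 = 0. Recurrence: v_k = 1 + (v_{k-1} + v_{k+1})/2 for 1 ≤ k ≤ 99. The particular solution to v_k − (v_{k-1} + v_{k+1})/2 = 1 is v_k = −k^2. Adding homogeneous solution A + B k and matching boundaries gives v_k = k (100 − k). Substituting k = 74: v_74 = 74 · 26 = 1924.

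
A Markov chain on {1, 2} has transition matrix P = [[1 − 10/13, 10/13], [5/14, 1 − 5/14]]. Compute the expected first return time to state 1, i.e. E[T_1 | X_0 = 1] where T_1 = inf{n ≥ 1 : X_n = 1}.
E[T_1 | X_0 = 1] = 1/π_1 = 41/13

For an irreducible recurrent Markov chain with stationary distribution π, E[T_i | X_0 = i] = 1/π_i (Kac's formula). Here π_1 = (5/14)/(10/13 + 5/14) = (5/14)/(205/182) = 13/41, so E[T_1 | X_0 = 1] = 1/π_1 = (10/13 + 5/14)/(5/14) = (205/182)/(5/14) = 41/13.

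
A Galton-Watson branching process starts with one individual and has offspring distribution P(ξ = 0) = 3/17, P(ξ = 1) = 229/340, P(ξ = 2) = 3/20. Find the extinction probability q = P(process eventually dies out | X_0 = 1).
q = 1

Mean offspring μ = 0·3/17 + 1·229/340 + 2·3/20 = 331/340 ≤ 1. For μ ≤ 1 with offspring not concentrated at 1, the Galton-Watson process goes extinct almost surely, so q = 1.
(Algebraic check: The pgf is f(s) = 3/17 + 229/340·s + 3/20·s². The extinction probability q is the smallest fixed point of f in [0, 1]. Setting s = f(s):
  3/20·s² + (229/340 − 1)·s + 3/17 = 0
  3/20·s² − (3/17 + 3/20)·s + 3/17 = 0
which factors as (s − 1)·(3/20·s − 3/17) = 0, giving roots s = 1 and s = (3/17)/(3/20) = 20/17. Since 20/17 ≥ 1, the smallest root in [0, 1] is s = 1.)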